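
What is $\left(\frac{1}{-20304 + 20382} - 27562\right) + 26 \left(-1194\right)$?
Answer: $- \frac{4571267}{78} \approx -58606.0$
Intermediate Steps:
$\left(\frac{1}{-20304 + 20382} - 27562\right) + 26 \left(-1194\right) = \left(\frac{1}{78} - 27562\right) - 31044 = - \frac{2149835}{78} - 31044 = - \frac{4571267}{78}$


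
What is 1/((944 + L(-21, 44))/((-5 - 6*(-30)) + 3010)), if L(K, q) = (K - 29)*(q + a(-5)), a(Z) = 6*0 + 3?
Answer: -3185/1406 ≈ -2.2653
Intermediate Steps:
a(Z) = 3 (a(Z) = 0 + 3 = 3)
L(K, q) = (-29 + K)*(3 + q) (L(K, q) = (K - 29)*(q + 3) = (-29 + K)*(3 + q))
1/((944 + L(-21, 44))/((-5 - 6*(-30)) + 3010)) = 1/((944 + (-87 - 29*44 + 3*(-21) - 21*44))/((-5 - 6*(-30)) + 3010)) = 1/((944 + (-87 - 1276 - 63 - 924))/((-5 + 180) + 3010)) = 1/((944 - 2350)/(175 + 3010)) = 1/(-1406/3185) = -3185/1406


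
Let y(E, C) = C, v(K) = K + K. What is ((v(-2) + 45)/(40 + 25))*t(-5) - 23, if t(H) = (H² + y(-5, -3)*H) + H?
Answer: -12/13 ≈ -0.92308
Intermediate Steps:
v(K) = 2*K
t(H) = H² - 2*H (t(H) = (H² - 3*H) + H = H² - 2*H)
((v(-2) + 45)/(40 + 25))*t(-5) - 23 = ((2*(-2) + 45)/(40 + 25))*(-5*(-2 - 5)) - 23 = ((-4 + 45)/65)*(-5*(-7)) - 23 = (41*(1/65))*35 - 23 = (41/65)*35 - 23 = 287/13 - 23 = -12/13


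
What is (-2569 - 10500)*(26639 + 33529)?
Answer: -786335592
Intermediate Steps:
(-2569 - 10500)*(26639 + 33529) = -13069*60168 = -786335592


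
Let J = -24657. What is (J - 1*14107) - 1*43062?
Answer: -81826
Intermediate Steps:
(J - 1*14107) - 1*43062 = (-24657 - 1*14107) - 1*43062 = (-24657 - 14107) - 43062 = -38764 - 43062 = -81826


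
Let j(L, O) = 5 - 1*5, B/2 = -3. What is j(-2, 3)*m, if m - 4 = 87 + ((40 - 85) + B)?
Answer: 0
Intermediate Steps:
B = -6 (B = 2*(-3) = -6)
m = 40 (m = 4 + (87 + ((40 - 85) - 6)) = 4 + (87 + (-45 - 6)) = 4 + (87 - 51) = 4 + 36 = 40)
j(L, O) = 0 (j(L, O) = 5 - 5 = 0)
j(-2, 3)*m = 0*40 = 0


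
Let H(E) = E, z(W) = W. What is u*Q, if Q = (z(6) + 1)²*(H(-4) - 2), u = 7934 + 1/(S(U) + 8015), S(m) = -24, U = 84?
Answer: -18639774930/7991 ≈ -2.3326e+6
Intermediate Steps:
u = 63400595/7991 (u = 7934 + 1/(-24 + 8015) = 7934 + 1/7991 = 63400595/7991 ≈ 7934.0)
Q = -294 (Q = (6 + 1)²*(-4 - 2) = 7²*(-6) = 49*(-6) = -294)
u*Q = (63400595/7991)*(-294) = -18639774930/7991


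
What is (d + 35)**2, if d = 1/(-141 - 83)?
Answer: 61449921/50176 ≈ 1224.7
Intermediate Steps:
d = -1/224 (d = 1/(-224) = -1/224 ≈ -0.0044643)
(d + 35)**2 = (-1/224 + 35)**2 = (7839/224)**2 = 61449921/50176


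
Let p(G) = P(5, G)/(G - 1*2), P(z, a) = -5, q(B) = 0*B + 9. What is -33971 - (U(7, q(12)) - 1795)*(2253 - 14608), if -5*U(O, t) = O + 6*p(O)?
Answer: -22213667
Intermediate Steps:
q(B) = 9 (q(B) = 0 + 9 = 9)
p(G) = -5/(-2 + G) (p(G) = -5/(G - 1*2) = -5/(G - 2) = -5/(-2 + G))
U(O, t) = 6/(-2 + O) - O/5 (U(O, t) = -(O + 6*(-5/(-2 + O)))/5 = -(O - 30/(-2 + O))/5 = 6/(-2 + O) - O/5)
-33971 - (U(7, q(12)) - 1795)*(2253 - 14608) = -33971 - ((30 - 1*7*(-2 + 7))/(5*(-2 + 7)) - 1795)*(2253 - 14608) = -33971 - ((⅕)*(30 - 1*7*5)/5 - 1795)*(-12355) = -33971 - ((⅕)*(⅕)*(30 - 35) - 1795)*(-12355) = -33971 - ((⅕)*(⅕)*(-5) - 1795)*(-12355) = -33971 - (-⅕ - 1795)*(-12355) = -33971 - (-8976)*(-12355)/5 = -33971 - 1*22179696 = -33971 - 22179696 = -22213667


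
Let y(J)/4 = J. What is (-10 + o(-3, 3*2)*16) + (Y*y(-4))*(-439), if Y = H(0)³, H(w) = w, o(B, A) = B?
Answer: -58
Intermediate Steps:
y(J) = 4*J
Y = 0 (Y = 0³ = 0)
(-10 + o(-3, 3*2)*16) + (Y*y(-4))*(-439) = (-10 - 3*16) + (0*(4*(-4)))*(-439) = (-10 - 48) + (0*(-16))*(-439) = -58 + 0*(-439) = -58 + 0 = -58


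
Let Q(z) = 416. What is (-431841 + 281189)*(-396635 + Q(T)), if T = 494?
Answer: 59691184788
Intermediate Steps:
(-431841 + 281189)*(-396635 + Q(T)) = (-431841 + 281189)*(-396635 + 416) = -150652*(-396219) = 59691184788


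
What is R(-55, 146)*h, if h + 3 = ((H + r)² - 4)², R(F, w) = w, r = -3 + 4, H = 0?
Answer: 876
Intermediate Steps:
r = 1
h = 6 (h = -3 + ((0 + 1)² - 4)² = -3 + (1² - 4)² = -3 + (1 - 4)² = -3 + (-3)² = -3 + 9 = 6)
R(-55, 146)*h = 146*6 = 876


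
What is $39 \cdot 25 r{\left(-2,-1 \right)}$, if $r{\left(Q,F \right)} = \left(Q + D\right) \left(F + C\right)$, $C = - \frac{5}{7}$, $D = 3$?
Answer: $- \frac{11700}{7} \approx -1671.4$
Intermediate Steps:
$C = - \frac{5}{7}$ ($C = \left(-5\right) \frac{1}{7} = - \frac{5}{7} \approx -0.71429$)
$r{\left(Q,F \right)} = \left(3 + Q\right) \left(- \frac{5}{7} + F\right)$ ($r{\left(Q,F \right)} = \left(Q + 3\right) \left(F - \frac{5}{7}\right) = \left(3 + Q\right) \left(- \frac{5}{7} + F\right)$)
$39 \cdot 25 r{\left(-2,-1 \right)} = 39 \cdot 25 \left(- \frac{15}{7} + 3 \left(-1\right) - - \frac{10}{7} - -2\right) = 975 \left(- \frac{15}{7} - 3 + \frac{10}{7} + 2\right) = 975 \left(- \frac{12}{7}\right) = - \frac{11700}{7}$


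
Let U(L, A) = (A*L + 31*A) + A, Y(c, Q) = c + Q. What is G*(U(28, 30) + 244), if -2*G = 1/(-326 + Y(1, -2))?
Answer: 1022/327 ≈ 3.1254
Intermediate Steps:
Y(c, Q) = Q + c
U(L, A) = 32*A + A*L (U(L, A) = (31*A + A*L) + A = 32*A + A*L)
G = 1/654 (G = -1/(2*(-326 + (-2 + 1))) = -1/(2*(-326 - 1)) = -1/2/(-327) = -1/2*(-1/327) = 1/654 ≈ 0.0015291)
G*(U(28, 30) + 244) = (30*(32 + 28) + 244)/654 = (30*60 + 244)/654 = (1800 + 244)/654 = (1/654)*2044 = 1022/327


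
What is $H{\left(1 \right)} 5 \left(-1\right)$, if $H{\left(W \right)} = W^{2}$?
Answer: $-5$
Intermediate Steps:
$H{\left(1 \right)} 5 \left(-1\right) = 1^{2} \cdot 5 \left(-1\right) = 1 \cdot 5 \left(-1\right) = 5 \left(-1\right) = -5$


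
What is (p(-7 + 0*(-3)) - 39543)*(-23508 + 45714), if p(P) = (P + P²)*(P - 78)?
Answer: -957367278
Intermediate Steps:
p(P) = (-78 + P)*(P + P²) (p(P) = (P + P²)*(-78 + P) = (-78 + P)*(P + P²))
(p(-7 + 0*(-3)) - 39543)*(-23508 + 45714) = ((-7 + 0*(-3))*(-78 + (-7 + 0*(-3))² - 77*(-7 + 0*(-3))) - 39543)*(-23508 + 45714) = ((-7 + 0)*(-78 + (-7 + 0)² - 77*(-7 + 0)) - 39543)*22206 = (-7*(-78 + (-7)² - 77*(-7)) - 39543)*22206 = (-7*(-78 + 49 + 539) - 39543)*22206 = (-7*510 - 39543)*22206 = (-3570 - 39543)*22206 = -43113*22206 = -957367278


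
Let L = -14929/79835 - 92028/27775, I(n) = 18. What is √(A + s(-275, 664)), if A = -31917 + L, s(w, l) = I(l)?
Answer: I*√250980221976767300402/88696685 ≈ 178.61*I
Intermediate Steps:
L = -1552341671/443483425 (L = -14929*1/79835 - 92028*1/27775 = -14929/79835 - 92028/27775 = -1552341671/443483425 ≈ -3.5003)
s(w, l) = 18
A = -14156212817396/443483425 (A = -31917 - 1552341671/443483425 = -14156212817396/443483425 ≈ -31921.)
√(A + s(-275, 664)) = √(-14156212817396/443483425 + 18) = √(-14148230115746/443483425) = I*√250980221976767300402/88696685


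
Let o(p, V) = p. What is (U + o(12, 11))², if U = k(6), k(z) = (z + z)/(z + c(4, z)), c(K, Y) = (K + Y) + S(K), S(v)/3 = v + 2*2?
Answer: 15129/100 ≈ 151.29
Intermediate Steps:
S(v) = 12 + 3*v (S(v) = 3*(v + 2*2) = 3*(v + 4) = 3*(4 + v) = 12 + 3*v)
c(K, Y) = 12 + Y + 4*K (c(K, Y) = (K + Y) + (12 + 3*K) = 12 + Y + 4*K)
k(z) = 2*z/(28 + 2*z) (k(z) = (z + z)/(z + (12 + z + 4*4)) = (2*z)/(z + (12 + z + 16)) = (2*z)/(z + (28 + z)) = (2*z)/(28 + 2*z) = 2*z/(28 + 2*z))
U = 3/10 (U = 6/(14 + 6) = 6/20 = 6*(1/20) = 3/10 ≈ 0.30000)
(U + o(12, 11))² = (3/10 + 12)² = (123/10)² = 15129/100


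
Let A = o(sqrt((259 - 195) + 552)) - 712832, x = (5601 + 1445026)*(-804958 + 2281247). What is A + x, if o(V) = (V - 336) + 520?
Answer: 2141543970555 + 2*sqrt(154) ≈ 2.1415e+12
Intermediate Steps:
x = 2141544683203 (x = 1450627*1476289 = 2141544683203)
o(V) = 184 + V (o(V) = (-336 + V) + 520 = 184 + V)
A = -712648 + 2*sqrt(154) (A = (184 + sqrt((259 - 195) + 552)) - 712832 = (184 + sqrt(64 + 552)) - 712832 = (184 + sqrt(616)) - 712832 = (184 + 2*sqrt(154)) - 712832 = -712648 + 2*sqrt(154) ≈ -7.1262e+5)
A + x = (-712648 + 2*sqrt(154)) + 2141544683203 = 2141543970555 + 2*sqrt(154)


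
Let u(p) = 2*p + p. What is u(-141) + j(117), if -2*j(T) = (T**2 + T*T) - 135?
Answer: -28089/2 ≈ -14045.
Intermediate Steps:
j(T) = 135/2 - T**2 (j(T) = -((T**2 + T*T) - 135)/2 = -((T**2 + T**2) - 135)/2 = -(2*T**2 - 135)/2 = -(-135 + 2*T**2)/2 = 135/2 - T**2)
u(p) = 3*p
u(-141) + j(117) = 3*(-141) + (135/2 - 1*117**2) = -423 + (135/2 - 1*13689) = -423 + (135/2 - 13689) = -423 - 27243/2 = -28089/2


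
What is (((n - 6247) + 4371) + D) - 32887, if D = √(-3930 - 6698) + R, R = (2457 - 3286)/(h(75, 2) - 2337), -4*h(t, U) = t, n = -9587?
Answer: -417906734/9423 + 2*I*√2657 ≈ -44350.0 + 103.09*I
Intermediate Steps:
h(t, U) = -t/4
R = 3316/9423 (R = (2457 - 3286)/(-¼*75 - 2337) = -829/(-75/4 - 2337) = -829/(-9423/4) = -829*(-4/9423) = 3316/9423 ≈ 0.35190)
D = 3316/9423 + 2*I*√2657 (D = √(-3930 - 6698) + 3316/9423 = √(-10628) + 3316/9423 = 2*I*√2657 + 3316/9423 = 3316/9423 + 2*I*√2657 ≈ 0.3519 + 103.09*I)
(((n - 6247) + 4371) + D) - 32887 = (((-9587 - 6247) + 4371) + (3316/9423 + 2*I*√2657)) - 32887 = ((-15834 + 4371) + (3316/9423 + 2*I*√2657)) - 32887 = (-11463 + (3316/9423 + 2*I*√2657)) - 32887 = (-108012533/9423 + 2*I*√2657) - 32887 = -417906734/9423 + 2*I*√2657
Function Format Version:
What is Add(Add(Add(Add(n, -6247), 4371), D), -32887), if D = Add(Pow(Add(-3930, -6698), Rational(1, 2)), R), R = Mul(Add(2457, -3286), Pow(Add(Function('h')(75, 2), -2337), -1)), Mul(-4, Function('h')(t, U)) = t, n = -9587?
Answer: Add(Rational(-417906734, 9423), Mul(2, I, Pow(2657, Rational(1, 2)))) ≈ Add(-44350., Mul(103.09, I))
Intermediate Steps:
Function('h')(t, U) = Mul(Rational(-1, 4), t)
R = Rational(3316, 9423) (R = Mul(Add(2457, -3286), Pow(Add(Mul(Rational(-1, 4), 75), -2337), -1)) = Mul(-829, Pow(Add(Rational(-75, 4), -2337), -1)) = Mul(-829, Pow(Rational(-9423, 4), -1)) = Mul(-829, Rational(-4, 9423)) = Rational(3316, 9423) ≈ 0.35190)
D = Add(Rational(3316, 9423), Mul(2, I, Pow(2657, Rational(1, 2)))) (D = Add(Pow(Add(-3930, -6698), Rational(1, 2)), Rational(3316, 9423)) = Add(Pow(-10628, Rational(1, 2)), Rational(3316, 9423)) = Add(Mul(2, I, Pow(2657, Rational(1, 2))), Rational(3316, 9423)) = Add(Rational(3316, 9423), Mul(2, I, Pow(2657, Rational(1, 2)))) ≈ Add(0.35190, Mul(103.09, I)))
Add(Add(Add(Add(n, -6247), 4371), D), -32887) = Add(Add(Add(Add(-9587, -6247), 4371), Add(Rational(3316, 9423), Mul(2, I, Pow(2657, Rational(1, 2))))), -32887) = Add(Add(Add(-15834, 4371), Add(Rational(3316, 9423), Mul(2, I, Pow(2657, Rational(1, 2))))), -32887) = Add(Add(-11463, Add(Rational(3316, 9423), Mul(2, I, Pow(2657, Rational(1, 2))))), -32887) = Add(Add(Rational(-108012533, 9423), Mul(2, I, Pow(2657, Rational(1, 2)))), -32887) = Add(Rational(-417906734, 9423), Mul(2, I, Pow(2657, Rational(1, 2))))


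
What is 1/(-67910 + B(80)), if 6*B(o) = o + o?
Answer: -3/203650 ≈ -1.4731e-5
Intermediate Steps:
B(o) = o/3 (B(o) = (o + o)/6 = (2*o)/6 = o/3)
1/(-67910 + B(80)) = 1/(-67910 + (⅓)*80) = 1/(-67910 + 80/3) = 1/(-203650/3) = -3/203650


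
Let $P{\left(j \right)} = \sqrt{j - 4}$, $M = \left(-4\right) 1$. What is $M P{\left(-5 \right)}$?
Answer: $- 12 i \approx - 12.0 i$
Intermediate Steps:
$M = -4$
$P{\left(j \right)} = \sqrt{-4 + j}$
$M P{\left(-5 \right)} = - 4 \sqrt{-4 - 5} = - 4 \sqrt{-9} = - 4 \cdot 3 i = - 12 i$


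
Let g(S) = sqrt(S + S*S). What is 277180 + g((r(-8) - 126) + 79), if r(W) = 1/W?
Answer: 277180 + 3*sqrt(15457)/8 ≈ 2.7723e+5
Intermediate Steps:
g(S) = sqrt(S + S**2)
277180 + g((r(-8) - 126) + 79) = 277180 + sqrt(((1/(-8) - 126) + 79)*(1 + ((1/(-8) - 126) + 79))) = 277180 + sqrt(((-1/8 - 126) + 79)*(1 + ((-1/8 - 126) + 79))) = 277180 + sqrt((-1009/8 + 79)*(1 + (-1009/8 + 79))) = 277180 + sqrt(-377*(1 - 377/8)/8) = 277180 + sqrt(-377/8*(-369/8)) = 277180 + sqrt(139113/64) = 277180 + 3*sqrt(15457)/8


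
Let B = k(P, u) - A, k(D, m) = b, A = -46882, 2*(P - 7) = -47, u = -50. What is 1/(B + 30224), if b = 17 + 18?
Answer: 1/77141 ≈ 1.2963e-5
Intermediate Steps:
P = -33/2 (P = 7 + (1/2)*(-47) = 7 - 47/2 = -33/2 ≈ -16.500)
b = 35
k(D, m) = 35
B = 46917 (B = 35 - 1*(-46882) = 35 + 46882 = 46917)
1/(B + 30224) = 1/(46917 + 30224) = 1/77141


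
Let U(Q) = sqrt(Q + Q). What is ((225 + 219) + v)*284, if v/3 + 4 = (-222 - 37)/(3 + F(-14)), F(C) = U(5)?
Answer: 784692 - 220668*sqrt(10) ≈ 86879.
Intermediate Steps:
U(Q) = sqrt(2)*sqrt(Q) (U(Q) = sqrt(2*Q) = sqrt(2)*sqrt(Q))
F(C) = sqrt(10) (F(C) = sqrt(2)*sqrt(5) = sqrt(10))
v = -12 - 777/(3 + sqrt(10)) (v = -12 + 3*((-222 - 37)/(3 + sqrt(10))) = -12 + 3*(-259/(3 + sqrt(10))) = -12 - 777/(3 + sqrt(10)) ≈ -138.09)
((225 + 219) + v)*284 = ((225 + 219) + (2319 - 777*sqrt(10)))*284 = (444 + (2319 - 777*sqrt(10)))*284 = (2763 - 777*sqrt(10))*284 = 784692 - 220668*sqrt(10)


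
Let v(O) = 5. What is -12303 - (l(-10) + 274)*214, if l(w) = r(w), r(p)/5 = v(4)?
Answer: -76289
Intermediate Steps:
r(p) = 25 (r(p) = 5*5 = 25)
l(w) = 25
-12303 - (l(-10) + 274)*214 = -12303 - (25 + 274)*214 = -12303 - 299*214 = -12303 - 1*63986 = -12303 - 63986 = -76289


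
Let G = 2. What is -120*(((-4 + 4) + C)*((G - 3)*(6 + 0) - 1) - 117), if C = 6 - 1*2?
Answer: 17400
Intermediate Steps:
C = 4 (C = 6 - 2 = 4)
-120*(((-4 + 4) + C)*((G - 3)*(6 + 0) - 1) - 117) = -120*(((-4 + 4) + 4)*((2 - 3)*(6 + 0) - 1) - 117) = -120*((0 + 4)*(-1*6 - 1) - 117) = -120*(4*(-6 - 1) - 117) = -120*(4*(-7) - 117) = -120*(-28 - 117) = -120*(-145) = 17400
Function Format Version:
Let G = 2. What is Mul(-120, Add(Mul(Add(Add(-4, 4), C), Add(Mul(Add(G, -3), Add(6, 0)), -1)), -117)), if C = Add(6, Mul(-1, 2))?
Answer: 17400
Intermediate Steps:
C = 4 (C = Add(6, -2) = 4)
Mul(-120, Add(Mul(Add(Add(-4, 4), C), Add(Mul(Add(G, -3), Add(6, 0)), -1)), -117)) = Mul(-120, Add(Mul(Add(Add(-4, 4), 4), Add(Mul(Add(2, -3), Add(6, 0)), -1)), -117)) = Mul(-120, Add(Mul(Add(0, 4), Add(Mul(-1, 6), -1)), -117)) = Mul(-120, Add(Mul(4, Add(-6, -1)), -117)) = Mul(-120, Add(Mul(4, -7), -117)) = Mul(-120, Add(-28, -117)) = Mul(-120, -145) = 17400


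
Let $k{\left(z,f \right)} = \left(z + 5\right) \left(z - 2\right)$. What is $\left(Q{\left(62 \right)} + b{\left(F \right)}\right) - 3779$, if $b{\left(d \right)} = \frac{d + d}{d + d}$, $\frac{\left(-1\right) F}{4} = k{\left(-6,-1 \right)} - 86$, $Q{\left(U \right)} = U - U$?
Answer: $-3778$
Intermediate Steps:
$k{\left(z,f \right)} = \left(-2 + z\right) \left(5 + z\right)$ ($k{\left(z,f \right)} = \left(5 + z\right) \left(-2 + z\right) = \left(-2 + z\right) \left(5 + z\right)$)
$Q{\left(U \right)} = 0$
$F = 312$ ($F = - 4 \left(\left(-10 + \left(-6\right)^{2} + 3 \left(-6\right)\right) - 86\right) = - 4 \left(\left(-10 + 36 - 18\right) - 86\right) = - 4 \left(8 - 86\right) = \left(-4\right) \left(-78\right) = 312$)
$b{\left(d \right)} = 1$ ($b{\left(d \right)} = \frac{2 d}{2 d} = 2 d \frac{1}{2 d} = 1$)
$\left(Q{\left(62 \right)} + b{\left(F \right)}\right) - 3779 = \left(0 + 1\right) - 3779 = 1 - 3779 = -3778$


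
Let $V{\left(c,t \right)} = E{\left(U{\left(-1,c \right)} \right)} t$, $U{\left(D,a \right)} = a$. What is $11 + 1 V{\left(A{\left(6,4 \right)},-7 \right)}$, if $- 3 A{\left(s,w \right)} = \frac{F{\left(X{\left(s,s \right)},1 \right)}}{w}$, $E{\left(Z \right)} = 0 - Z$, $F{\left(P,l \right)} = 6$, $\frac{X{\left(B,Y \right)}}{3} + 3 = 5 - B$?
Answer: $\frac{15}{2} \approx 7.5$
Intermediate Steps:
$X{\left(B,Y \right)} = 6 - 3 B$ ($X{\left(B,Y \right)} = -9 + 3 \left(5 - B\right) = -9 - \left(-15 + 3 B\right) = 6 - 3 B$)
$E{\left(Z \right)} = - Z$
$A{\left(s,w \right)} = - \frac{2}{w}$ ($A{\left(s,w \right)} = - \frac{6 \frac{1}{w}}{3} = - \frac{2}{w}$)
$V{\left(c,t \right)} = - c t$
$11 + 1 V{\left(A{\left(6,4 \right)},-7 \right)} = 11 + 1 \left(\left(-1\right) \left(- \frac{2}{4}\right) \left(-7\right)\right) = 11 + 1 \left(\left(-1\right) \left(\left(-2\right) \frac{1}{4}\right) \left(-7\right)\right) = 11 + 1 \left(\left(-1\right) \left(- \frac{1}{2}\right) \left(-7\right)\right) = 11 + 1 \left(- \frac{7}{2}\right) = 11 - \frac{7}{2} = \frac{15}{2}$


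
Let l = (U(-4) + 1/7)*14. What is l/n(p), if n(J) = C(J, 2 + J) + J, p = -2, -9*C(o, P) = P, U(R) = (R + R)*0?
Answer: -1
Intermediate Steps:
U(R) = 0 (U(R) = (2*R)*0 = 0)
C(o, P) = -P/9
n(J) = -2/9 + 8*J/9 (n(J) = -(2 + J)/9 + J = (-2/9 - J/9) + J = -2/9 + 8*J/9)
l = 2 (l = (0 + 1/7)*14 = (0 + ⅐)*14 = (⅐)*14 = 2)
l/n(p) = 2/(-2/9 + (8/9)*(-2)) = 2/(-2/9 - 16/9) = 2/(-2) = 2*(-½) = -1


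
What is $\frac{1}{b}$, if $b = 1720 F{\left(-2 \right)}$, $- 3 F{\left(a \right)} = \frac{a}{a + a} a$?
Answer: $\frac{3}{1720} \approx 0.0017442$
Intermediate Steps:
$F{\left(a \right)} = - \frac{a}{6}$ ($F{\left(a \right)} = - \frac{\frac{a}{a + a} a}{3} = - \frac{\frac{a}{2 a} a}{3} = - \frac{\frac{1}{2 a} a a}{3} = - \frac{\frac{1}{2} a}{3} = - \frac{a}{6}$)
$b = \frac{1720}{3}$ ($b = 1720 \left(\left(- \frac{1}{6}\right) \left(-2\right)\right) = 1720 \cdot \frac{1}{3} = \frac{1720}{3} \approx 573.33$)
$\frac{1}{b} = \frac{1}{\frac{1720}{3}} = \frac{3}{1720}$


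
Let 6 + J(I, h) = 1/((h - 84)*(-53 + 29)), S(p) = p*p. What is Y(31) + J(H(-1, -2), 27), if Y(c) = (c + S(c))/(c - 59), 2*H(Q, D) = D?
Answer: -396713/9576 ≈ -41.428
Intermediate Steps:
H(Q, D) = D/2
S(p) = p²
J(I, h) = -6 + 1/(2016 - 24*h) (J(I, h) = -6 + 1/((h - 84)*(-53 + 29)) = -6 + 1/((-84 + h)*(-24)) = -6 + 1/(2016 - 24*h))
Y(c) = (c + c²)/(-59 + c) (Y(c) = (c + c²)/(c - 59) = (c + c²)/(-59 + c))
Y(31) + J(H(-1, -2), 27) = 31*(1 + 31)/(-59 + 31) + (12095 - 144*27)/(24*(-84 + 27)) = 31*32/(-28) + (1/24)*(12095 - 3888)/(-57) = 31*(-1/28)*32 + (1/24)*(-1/57)*8207 = -248/7 - 8207/1368 = -396713/9576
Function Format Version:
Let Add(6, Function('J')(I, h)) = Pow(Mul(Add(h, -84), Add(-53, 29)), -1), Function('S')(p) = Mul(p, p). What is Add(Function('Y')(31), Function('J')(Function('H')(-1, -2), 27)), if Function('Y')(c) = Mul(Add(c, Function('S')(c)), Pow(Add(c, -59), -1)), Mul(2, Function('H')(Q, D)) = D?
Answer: Rational(-396713, 9576) ≈ -41.428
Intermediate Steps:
Function('H')(Q, D) = Mul(Rational(1, 2), D)
Function('S')(p) = Pow(p, 2)
Function('J')(I, h) = Add(-6, Pow(Add(2016, Mul(-24, h)), -1)) (Function('J')(I, h) = Add(-6, Pow(Mul(Add(h, -84), Add(-53, 29)), -1)) = Add(-6, Pow(Mul(Add(-84, h), -24), -1)) = Add(-6, Pow(Add(2016, Mul(-24, h)), -1)))
Function('Y')(c) = Mul(Pow(Add(-59, c), -1), Add(c, Pow(c, 2))) (Function('Y')(c) = Mul(Add(c, Pow(c, 2)), Pow(Add(c, -59), -1)) = Mul(Add(c, Pow(c, 2)), Pow(Add(-59, c), -1)) = Mul(Pow(Add(-59, c), -1), Add(c, Pow(c, 2))))
Add(Function('Y')(31), Function('J')(Function('H')(-1, -2), 27)) = Add(Mul(31, Pow(Add(-59, 31), -1), Add(1, 31)), Mul(Rational(1, 24), Pow(Add(-84, 27), -1), Add(12095, Mul(-144, 27)))) = Add(Mul(31, Pow(-28, -1), 32), Mul(Rational(1, 24), Pow(-57, -1), Add(12095, -3888))) = Add(Mul(31, Rational(-1, 28), 32), Mul(Rational(1, 24), Rational(-1, 57), 8207)) = Add(Rational(-248, 7), Rational(-8207, 1368)) = Rational(-396713, 9576)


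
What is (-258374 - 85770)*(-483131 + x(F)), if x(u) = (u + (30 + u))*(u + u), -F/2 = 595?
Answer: -1758530757136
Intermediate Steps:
F = -1190 (F = -2*595 = -1190)
x(u) = 2*u*(30 + 2*u) (x(u) = (30 + 2*u)*(2*u) = 2*u*(30 + 2*u))
(-258374 - 85770)*(-483131 + x(F)) = (-258374 - 85770)*(-483131 + 4*(-1190)*(15 - 1190)) = -344144*(-483131 + 4*(-1190)*(-1175)) = -344144*(-483131 + 5593000) = -344144*5109869 = -1758530757136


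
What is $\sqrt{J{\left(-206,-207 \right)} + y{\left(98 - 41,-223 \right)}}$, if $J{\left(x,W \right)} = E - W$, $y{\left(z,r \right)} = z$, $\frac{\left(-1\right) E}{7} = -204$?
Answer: $6 \sqrt{47} \approx 41.134$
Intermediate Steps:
$E = 1428$ ($E = \left(-7\right) \left(-204\right) = 1428$)
$J{\left(x,W \right)} = 1428 - W$
$\sqrt{J{\left(-206,-207 \right)} + y{\left(98 - 41,-223 \right)}} = \sqrt{\left(1428 - -207\right) + \left(98 - 41\right)} = \sqrt{\left(1428 + 207\right) + 57} = \sqrt{1635 + 57} = \sqrt{1692} = 6 \sqrt{47}$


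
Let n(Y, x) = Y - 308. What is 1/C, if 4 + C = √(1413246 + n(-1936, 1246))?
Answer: 2/705493 + 3*√156778/1410986 ≈ 0.00084470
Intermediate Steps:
n(Y, x) = -308 + Y
C = -4 + 3*√156778 (C = -4 + √(1413246 + (-308 - 1936)) = -4 + √(1413246 - 2244) = -4 + √1411002 = -4 + 3*√156778 ≈ 1183.9)
1/C = 1/(-4 + 3*√156778)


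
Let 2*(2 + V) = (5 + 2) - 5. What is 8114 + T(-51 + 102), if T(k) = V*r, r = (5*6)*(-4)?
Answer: 8234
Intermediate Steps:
r = -120 (r = 30*(-4) = -120)
V = -1 (V = -2 + ((5 + 2) - 5)/2 = -2 + (7 - 5)/2 = -2 + (½)*2 = -2 + 1 = -1)
T(k) = 120 (T(k) = -1*(-120) = 120)
8114 + T(-51 + 102) = 8114 + 120 = 8234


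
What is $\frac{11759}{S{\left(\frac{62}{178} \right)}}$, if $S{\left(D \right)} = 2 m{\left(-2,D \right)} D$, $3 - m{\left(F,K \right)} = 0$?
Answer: $\frac{1046551}{186} \approx 5626.6$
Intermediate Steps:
$m{\left(F,K \right)} = 3$ ($m{\left(F,K \right)} = 3 - 0 = 3 + 0 = 3$)
$S{\left(D \right)} = 6 D$ ($S{\left(D \right)} = 2 \cdot 3 D = 6 D$)
$\frac{11759}{S{\left(\frac{62}{178} \right)}} = \frac{11759}{6 \cdot \frac{62}{178}} = \frac{11759}{6 \cdot 62 \cdot \frac{1}{178}} = \frac{11759}{6 \cdot \frac{31}{89}} = \frac{11759}{\frac{186}{89}} = 11759 \cdot \frac{89}{186} = \frac{1046551}{186}$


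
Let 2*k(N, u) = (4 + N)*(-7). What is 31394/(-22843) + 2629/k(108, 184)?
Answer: -72360695/8954456 ≈ -8.0810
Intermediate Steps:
k(N, u) = -14 - 7*N/2 (k(N, u) = ((4 + N)*(-7))/2 = (-28 - 7*N)/2 = -14 - 7*N/2)
31394/(-22843) + 2629/k(108, 184) = 31394/(-22843) + 2629/(-14 - 7/2*108) = 31394*(-1/22843) + 2629/(-14 - 378) = -31394/22843 + 2629/(-392) = -31394/22843 + 2629*(-1/392) = -31394/22843 - 2629/392 = -72360695/8954456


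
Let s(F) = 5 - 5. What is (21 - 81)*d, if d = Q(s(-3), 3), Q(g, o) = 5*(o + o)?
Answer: -1800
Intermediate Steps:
s(F) = 0
Q(g, o) = 10*o (Q(g, o) = 5*(2*o) = 10*o)
d = 30 (d = 10*3 = 30)
(21 - 81)*d = (21 - 81)*30 = -60*30 = -1800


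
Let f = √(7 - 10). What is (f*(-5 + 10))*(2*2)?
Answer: 20*I*√3 ≈ 34.641*I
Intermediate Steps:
f = I*√3 (f = √(-3) = I*√3 ≈ 1.732*I)
(f*(-5 + 10))*(2*2) = ((I*√3)*(-5 + 10))*(2*2) = ((I*√3)*5)*4 = (5*I*√3)*4 = 20*I*√3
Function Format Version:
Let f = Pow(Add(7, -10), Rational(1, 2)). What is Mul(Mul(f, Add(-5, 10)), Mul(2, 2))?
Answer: Mul(20, I, Pow(3, Rational(1, 2))) ≈ Mul(34.641, I)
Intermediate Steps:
f = Mul(I, Pow(3, Rational(1, 2))) (f = Pow(-3, Rational(1, 2)) = Mul(I, Pow(3, Rational(1, 2))) ≈ Mul(1.7320, I))
Mul(Mul(f, Add(-5, 10)), Mul(2, 2)) = Mul(Mul(Mul(I, Pow(3, Rational(1, 2))), Add(-5, 10)), Mul(2, 2)) = Mul(Mul(Mul(I, Pow(3, Rational(1, 2))), 5), 4) = Mul(Mul(5, I, Pow(3, Rational(1, 2))), 4) = Mul(20, I, Pow(3, Rational(1, 2)))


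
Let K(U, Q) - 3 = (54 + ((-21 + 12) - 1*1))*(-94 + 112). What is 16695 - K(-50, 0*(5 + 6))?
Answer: 15900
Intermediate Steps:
K(U, Q) = 795 (K(U, Q) = 3 + (54 + ((-21 + 12) - 1*1))*(-94 + 112) = 3 + (54 + (-9 - 1))*18 = 3 + (54 - 10)*18 = 3 + 44*18 = 3 + 792 = 795)
16695 - K(-50, 0*(5 + 6)) = 16695 - 1*795 = 16695 - 795 = 15900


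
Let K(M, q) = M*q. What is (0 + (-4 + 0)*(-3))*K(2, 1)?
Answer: 24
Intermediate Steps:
(0 + (-4 + 0)*(-3))*K(2, 1) = (0 + (-4 + 0)*(-3))*(2*1) = (0 - 4*(-3))*2 = (0 + 12)*2 = 12*2 = 24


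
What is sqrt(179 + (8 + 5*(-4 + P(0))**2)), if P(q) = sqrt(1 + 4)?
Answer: 2*sqrt(73 - 10*sqrt(5)) ≈ 14.232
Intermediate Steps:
P(q) = sqrt(5)
sqrt(179 + (8 + 5*(-4 + P(0))**2)) = sqrt(179 + (8 + 5*(-4 + sqrt(5))**2)) = sqrt(187 + 5*(-4 + sqrt(5))**2)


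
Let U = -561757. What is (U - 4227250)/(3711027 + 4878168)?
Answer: -4789007/8589195 ≈ -0.55756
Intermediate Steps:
(U - 4227250)/(3711027 + 4878168) = (-561757 - 4227250)/(3711027 + 4878168) = -4789007/8589195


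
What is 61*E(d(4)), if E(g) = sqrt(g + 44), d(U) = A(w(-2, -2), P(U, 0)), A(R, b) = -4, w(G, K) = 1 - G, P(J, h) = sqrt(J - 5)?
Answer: 122*sqrt(10) ≈ 385.80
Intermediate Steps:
P(J, h) = sqrt(-5 + J)
d(U) = -4
E(g) = sqrt(44 + g)
61*E(d(4)) = 61*sqrt(44 - 4) = 61*sqrt(40) = 61*(2*sqrt(10)) = 122*sqrt(10)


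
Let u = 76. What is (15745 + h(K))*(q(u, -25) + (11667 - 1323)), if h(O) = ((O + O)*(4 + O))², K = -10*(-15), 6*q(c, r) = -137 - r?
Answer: 66116901157120/3 ≈ 2.2039e+13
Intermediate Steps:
q(c, r) = -137/6 - r/6 (q(c, r) = (-137 - r)/6 = -137/6 - r/6)
K = 150
h(O) = 4*O²*(4 + O)² (h(O) = ((2*O)*(4 + O))² = (2*O*(4 + O))² = 4*O²*(4 + O)²)
(15745 + h(K))*(q(u, -25) + (11667 - 1323)) = (15745 + 4*150²*(4 + 150)²)*((-137/6 - ⅙*(-25)) + (11667 - 1323)) = (15745 + 4*22500*154²)*((-137/6 + 25/6) + 10344) = (15745 + 4*22500*23716)*(-56/3 + 10344) = (15745 + 2134440000)*(30976/3) = 2134455745*(30976/3) = 66116901157120/3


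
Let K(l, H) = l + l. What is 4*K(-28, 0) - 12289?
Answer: -12513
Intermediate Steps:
K(l, H) = 2*l
4*K(-28, 0) - 12289 = 4*(2*(-28)) - 12289 = 4*(-56) - 12289 = -224 - 12289 = -12513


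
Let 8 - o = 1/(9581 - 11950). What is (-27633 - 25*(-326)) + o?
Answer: -46136274/2369 ≈ -19475.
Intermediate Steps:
o = 18953/2369 (o = 8 - 1/(9581 - 11950) = 8 - 1/(-2369) = 8 - 1*(-1/2369) = 8 + 1/2369 = 18953/2369 ≈ 8.0004)
(-27633 - 25*(-326)) + o = (-27633 - 25*(-326)) + 18953/2369 = (-27633 + 8150) + 18953/2369 = -19483 + 18953/2369 = -46136274/2369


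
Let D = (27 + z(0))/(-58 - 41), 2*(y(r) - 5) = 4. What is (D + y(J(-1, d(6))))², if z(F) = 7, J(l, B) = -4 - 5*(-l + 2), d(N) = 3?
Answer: 434281/9801 ≈ 44.310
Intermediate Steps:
J(l, B) = -14 + 5*l (J(l, B) = -4 - 5*(2 - l) = -4 + (-10 + 5*l) = -14 + 5*l)
y(r) = 7 (y(r) = 5 + (½)*4 = 5 + 2 = 7)
D = -34/99 (D = (27 + 7)/(-58 - 41) = 34/(-99) = 34*(-1/99) = -34/99 ≈ -0.34343)
(D + y(J(-1, d(6))))² = (-34/99 + 7)² = (659/99)² = 434281/9801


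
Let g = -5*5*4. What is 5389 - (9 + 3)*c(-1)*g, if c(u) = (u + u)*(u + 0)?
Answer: 7789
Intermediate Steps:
g = -100 (g = -25*4 = -100)
c(u) = 2*u² (c(u) = (2*u)*u = 2*u²)
5389 - (9 + 3)*c(-1)*g = 5389 - (9 + 3)*(2*(-1)²)*(-100) = 5389 - 12*(2*1)*(-100) = 5389 - 12*2*(-100) = 5389 - 24*(-100) = 5389 - 1*(-2400) = 5389 + 2400 = 7789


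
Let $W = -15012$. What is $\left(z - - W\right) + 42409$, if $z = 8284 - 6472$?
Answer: $29209$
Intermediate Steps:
$z = 1812$ ($z = 8284 - 6472 = 1812$)
$\left(z - - W\right) + 42409 = \left(1812 - \left(-1\right) \left(-15012\right)\right) + 42409 = \left(1812 - 15012\right) + 42409 = -13200 + 42409 = 29209$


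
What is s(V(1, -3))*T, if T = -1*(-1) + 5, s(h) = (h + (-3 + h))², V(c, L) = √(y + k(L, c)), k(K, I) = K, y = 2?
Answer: 30 - 72*I ≈ 30.0 - 72.0*I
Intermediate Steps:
V(c, L) = √(2 + L)
s(h) = (-3 + 2*h)²
T = 6 (T = 1 + 5 = 6)
s(V(1, -3))*T = (-3 + 2*√(2 - 3))²*6 = (-3 + 2*√(-1))²*6 = (-3 + 2*I)²*6 = 6*(-3 + 2*I)²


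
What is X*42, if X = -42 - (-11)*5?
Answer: 546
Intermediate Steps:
X = 13 (X = -42 - 1*(-55) = -42 + 55 = 13)
X*42 = 13*42 = 546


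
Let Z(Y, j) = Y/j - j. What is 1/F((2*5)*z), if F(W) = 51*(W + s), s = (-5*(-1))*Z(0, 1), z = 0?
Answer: -1/255 ≈ -0.0039216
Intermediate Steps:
Z(Y, j) = -j + Y/j
s = -5 (s = (-5*(-1))*(-1*1 + 0/1) = 5*(-1 + 0*1) = 5*(-1 + 0) = 5*(-1) = -5)
F(W) = -255 + 51*W (F(W) = 51*(W - 5) = 51*(-5 + W) = -255 + 51*W)
1/F((2*5)*z) = 1/(-255 + 51*((2*5)*0)) = 1/(-255 + 51*(10*0)) = 1/(-255 + 51*0) = 1/(-255 + 0) = 1/(-255) = -1/255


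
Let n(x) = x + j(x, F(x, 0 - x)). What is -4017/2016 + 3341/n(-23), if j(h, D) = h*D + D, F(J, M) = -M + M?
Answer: -2275949/15456 ≈ -147.25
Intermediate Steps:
F(J, M) = 0
j(h, D) = D + D*h (j(h, D) = D*h + D = D + D*h)
n(x) = x (n(x) = x + 0*(1 + x) = x + 0 = x)
-4017/2016 + 3341/n(-23) = -4017/2016 + 3341/(-23) = -4017*1/2016 + 3341*(-1/23) = -1339/672 - 3341/23 = -2275949/15456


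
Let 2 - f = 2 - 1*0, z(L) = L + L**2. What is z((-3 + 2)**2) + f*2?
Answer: 2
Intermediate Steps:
f = 0 (f = 2 - (2 - 1*0) = 2 - (2 + 0) = 2 - 1*2 = 2 - 2 = 0)
z((-3 + 2)**2) + f*2 = (-3 + 2)**2*(1 + (-3 + 2)**2) + 0*2 = (-1)**2*(1 + (-1)**2) + 0 = 1*(1 + 1) + 0 = 1*2 + 0 = 2 + 0 = 2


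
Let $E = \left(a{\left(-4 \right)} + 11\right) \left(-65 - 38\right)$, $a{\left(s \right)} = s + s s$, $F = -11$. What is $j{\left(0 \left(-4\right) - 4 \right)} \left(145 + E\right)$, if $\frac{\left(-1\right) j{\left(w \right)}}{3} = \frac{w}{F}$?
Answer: $\frac{26688}{11} \approx 2426.2$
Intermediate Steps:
$a{\left(s \right)} = s + s^{2}$
$j{\left(w \right)} = \frac{3 w}{11}$ ($j{\left(w \right)} = - 3 \frac{w}{-11} = - 3 w \left(- \frac{1}{11}\right) = - 3 \left(- \frac{w}{11}\right) = \frac{3 w}{11}$)
$E = -2369$ ($E = \left(- 4 \left(1 - 4\right) + 11\right) \left(-65 - 38\right) = \left(\left(-4\right) \left(-3\right) + 11\right) \left(-103\right) = \left(12 + 11\right) \left(-103\right) = 23 \left(-103\right) = -2369$)
$j{\left(0 \left(-4\right) - 4 \right)} \left(145 + E\right) = \frac{3 \left(0 \left(-4\right) - 4\right)}{11} \left(145 - 2369\right) = \frac{3 \left(0 - 4\right)}{11} \left(-2224\right) = \frac{3}{11} \left(-4\right) \left(-2224\right) = \left(- \frac{12}{11}\right) \left(-2224\right) = \frac{26688}{11}$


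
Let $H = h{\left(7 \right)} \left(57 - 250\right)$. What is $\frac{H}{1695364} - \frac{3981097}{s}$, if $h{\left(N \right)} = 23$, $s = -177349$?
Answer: $\frac{6748621282097}{300671110036} \approx 22.445$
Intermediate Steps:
$H = -4439$ ($H = 23 \left(57 - 250\right) = 23 \left(-193\right) = -4439$)
$\frac{H}{1695364} - \frac{3981097}{s} = - \frac{4439}{1695364} - \frac{3981097}{-177349} = \left(-4439\right) \frac{1}{1695364} - - \frac{3981097}{177349} = - \frac{4439}{1695364} + \frac{3981097}{177349} = \frac{6748621282097}{300671110036}$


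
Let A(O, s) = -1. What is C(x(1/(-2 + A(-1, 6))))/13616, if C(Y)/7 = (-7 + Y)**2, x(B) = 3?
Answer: 7/851 ≈ 0.0082256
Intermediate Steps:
C(Y) = 7*(-7 + Y)**2
C(x(1/(-2 + A(-1, 6))))/13616 = (7*(-7 + 3)**2)/13616 = (7*(-4)**2)*(1/13616) = (7*16)*(1/13616) = 112*(1/13616) = 7/851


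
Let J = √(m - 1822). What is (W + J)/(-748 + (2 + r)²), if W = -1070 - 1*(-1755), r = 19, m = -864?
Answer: -685/307 - I*√2686/307 ≈ -2.2313 - 0.16882*I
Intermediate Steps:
J = I*√2686 (J = √(-864 - 1822) = √(-2686) = I*√2686 ≈ 51.827*I)
W = 685 (W = -1070 + 1755 = 685)
(W + J)/(-748 + (2 + r)²) = (685 + I*√2686)/(-748 + (2 + 19)²) = (685 + I*√2686)/(-748 + 21²) = (685 + I*√2686)/(-748 + 441) = (685 + I*√2686)/(-307) = (685 + I*√2686)*(-1/307) = -685/307 - I*√2686/307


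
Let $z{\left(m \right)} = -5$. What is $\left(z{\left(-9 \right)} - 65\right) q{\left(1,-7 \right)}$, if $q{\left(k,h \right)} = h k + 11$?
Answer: $-280$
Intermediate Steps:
$q{\left(k,h \right)} = 11 + h k$
$\left(z{\left(-9 \right)} - 65\right) q{\left(1,-7 \right)} = \left(-5 - 65\right) \left(11 - 7\right) = - 70 \left(11 - 7\right) = \left(-70\right) 4 = -280$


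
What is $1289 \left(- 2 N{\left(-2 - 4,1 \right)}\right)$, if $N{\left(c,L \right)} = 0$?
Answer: $0$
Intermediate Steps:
$1289 \left(- 2 N{\left(-2 - 4,1 \right)}\right) = 1289 \left(\left(-2\right) 0\right) = 1289 \cdot 0 = 0$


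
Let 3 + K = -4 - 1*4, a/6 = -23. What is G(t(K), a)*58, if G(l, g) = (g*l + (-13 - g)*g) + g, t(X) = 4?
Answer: -1040520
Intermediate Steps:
a = -138 (a = 6*(-23) = -138)
K = -11 (K = -3 + (-4 - 1*4) = -3 + (-4 - 4) = -3 - 8 = -11)
G(l, g) = g + g*l + g*(-13 - g) (G(l, g) = (g*l + g*(-13 - g)) + g = g + g*l + g*(-13 - g))
G(t(K), a)*58 = -138*(-12 + 4 - 1*(-138))*58 = -138*(-12 + 4 + 138)*58 = -138*130*58 = -17940*58 = -1040520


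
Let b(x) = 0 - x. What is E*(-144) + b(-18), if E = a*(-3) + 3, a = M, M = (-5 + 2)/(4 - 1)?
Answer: -846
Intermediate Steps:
M = -1 (M = -3/3 = -3*⅓ = -1)
b(x) = -x
a = -1
E = 6 (E = -1*(-3) + 3 = 3 + 3 = 6)
E*(-144) + b(-18) = 6*(-144) - 1*(-18) = -864 + 18 = -846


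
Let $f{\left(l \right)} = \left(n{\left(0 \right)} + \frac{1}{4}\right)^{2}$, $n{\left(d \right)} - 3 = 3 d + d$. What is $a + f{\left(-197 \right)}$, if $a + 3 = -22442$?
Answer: $- \frac{358951}{16} \approx -22434.0$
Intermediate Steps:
$a = -22445$ ($a = -3 - 22442 = -22445$)
$n{\left(d \right)} = 3 + 4 d$ ($n{\left(d \right)} = 3 + \left(3 d + d\right) = 3 + 4 d$)
$f{\left(l \right)} = \frac{169}{16}$ ($f{\left(l \right)} = \left(\left(3 + 4 \cdot 0\right) + \frac{1}{4}\right)^{2} = \left(\left(3 + 0\right) + \frac{1}{4}\right)^{2} = \left(3 + \frac{1}{4}\right)^{2} = \left(\frac{13}{4}\right)^{2} = \frac{169}{16}$)
$a + f{\left(-197 \right)} = -22445 + \frac{169}{16} = - \frac{358951}{16}$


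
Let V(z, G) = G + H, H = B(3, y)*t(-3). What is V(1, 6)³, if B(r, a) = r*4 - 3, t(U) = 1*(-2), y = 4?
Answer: -1728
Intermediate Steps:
t(U) = -2
B(r, a) = -3 + 4*r (B(r, a) = 4*r - 3 = -3 + 4*r)
H = -18 (H = (-3 + 4*3)*(-2) = (-3 + 12)*(-2) = 9*(-2) = -18)
V(z, G) = -18 + G (V(z, G) = G - 18 = -18 + G)
V(1, 6)³ = (-18 + 6)³ = (-12)³ = -1728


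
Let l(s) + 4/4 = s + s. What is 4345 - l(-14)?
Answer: 4374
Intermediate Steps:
l(s) = -1 + 2*s (l(s) = -1 + (s + s) = -1 + 2*s)
4345 - l(-14) = 4345 - (-1 + 2*(-14)) = 4345 - (-1 - 28) = 4345 - 1*(-29) = 4345 + 29 = 4374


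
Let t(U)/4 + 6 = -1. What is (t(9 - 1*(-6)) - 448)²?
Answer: 226576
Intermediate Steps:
t(U) = -28 (t(U) = -24 + 4*(-1) = -24 - 4 = -28)
(t(9 - 1*(-6)) - 448)² = (-28 - 448)² = (-476)² = 226576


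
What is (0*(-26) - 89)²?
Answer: 7921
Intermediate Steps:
(0*(-26) - 89)² = (0 - 89)² = (-89)² = 7921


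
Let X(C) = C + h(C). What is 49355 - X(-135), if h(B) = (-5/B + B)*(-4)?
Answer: 1321654/27 ≈ 48950.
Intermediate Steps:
h(B) = -4*B + 20/B (h(B) = (B - 5/B)*(-4) = -4*B + 20/B)
X(C) = -3*C + 20/C (X(C) = C + (-4*C + 20/C) = -3*C + 20/C)
49355 - X(-135) = 49355 - (-3*(-135) + 20/(-135)) = 49355 - (405 + 20*(-1/135)) = 49355 - (405 - 4/27) = 49355 - 1*10931/27 = 49355 - 10931/27 = 1321654/27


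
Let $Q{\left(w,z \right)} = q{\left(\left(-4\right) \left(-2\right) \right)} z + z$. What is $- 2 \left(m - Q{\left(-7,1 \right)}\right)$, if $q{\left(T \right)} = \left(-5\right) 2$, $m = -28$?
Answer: $38$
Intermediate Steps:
$q{\left(T \right)} = -10$
$Q{\left(w,z \right)} = - 9 z$ ($Q{\left(w,z \right)} = - 10 z + z = - 9 z$)
$- 2 \left(m - Q{\left(-7,1 \right)}\right) = - 2 \left(-28 - \left(-9\right) 1\right) = - 2 \left(-28 - -9\right) = - 2 \left(-28 + 9\right) = \left(-2\right) \left(-19\right) = 38$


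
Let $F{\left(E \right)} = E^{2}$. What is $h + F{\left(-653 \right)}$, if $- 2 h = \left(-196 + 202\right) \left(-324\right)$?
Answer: $427381$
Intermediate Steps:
$h = 972$ ($h = - \frac{\left(-196 + 202\right) \left(-324\right)}{2} = - \frac{6 \left(-324\right)}{2} = \left(- \frac{1}{2}\right) \left(-1944\right) = 972$)
$h + F{\left(-653 \right)} = 972 + \left(-653\right)^{2} = 972 + 426409 = 427381$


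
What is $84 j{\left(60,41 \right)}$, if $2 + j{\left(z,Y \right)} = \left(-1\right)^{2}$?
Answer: $-84$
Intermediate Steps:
$j{\left(z,Y \right)} = -1$ ($j{\left(z,Y \right)} = -2 + \left(-1\right)^{2} = -2 + 1 = -1$)
$84 j{\left(60,41 \right)} = 84 \left(-1\right) = -84$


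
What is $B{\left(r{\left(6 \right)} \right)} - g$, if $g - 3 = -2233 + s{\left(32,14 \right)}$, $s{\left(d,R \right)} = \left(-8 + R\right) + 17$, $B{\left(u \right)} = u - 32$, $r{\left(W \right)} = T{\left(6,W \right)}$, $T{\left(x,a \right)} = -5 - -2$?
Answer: $2172$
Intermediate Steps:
$T{\left(x,a \right)} = -3$ ($T{\left(x,a \right)} = -5 + 2 = -3$)
$r{\left(W \right)} = -3$
$B{\left(u \right)} = -32 + u$ ($B{\left(u \right)} = u - 32 = -32 + u$)
$s{\left(d,R \right)} = 9 + R$
$g = -2207$ ($g = 3 + \left(-2233 + \left(9 + 14\right)\right) = 3 + \left(-2233 + 23\right) = 3 - 2210 = -2207$)
$B{\left(r{\left(6 \right)} \right)} - g = \left(-32 - 3\right) - -2207 = -35 + 2207 = 2172$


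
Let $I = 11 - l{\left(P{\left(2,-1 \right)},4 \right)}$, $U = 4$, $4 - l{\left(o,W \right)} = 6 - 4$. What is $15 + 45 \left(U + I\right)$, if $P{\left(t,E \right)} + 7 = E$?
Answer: $600$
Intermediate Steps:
$P{\left(t,E \right)} = -7 + E$
$l{\left(o,W \right)} = 2$ ($l{\left(o,W \right)} = 4 - \left(6 - 4\right) = 4 - 2 = 2$)
$I = 9$ ($I = 11 - 2 = 9$)
$15 + 45 \left(U + I\right) = 15 + 45 \left(4 + 9\right) = 15 + 45 \cdot 13 = 15 + 585 = 600$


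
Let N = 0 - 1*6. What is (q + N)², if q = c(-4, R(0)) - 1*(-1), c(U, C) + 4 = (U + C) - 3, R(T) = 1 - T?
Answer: 225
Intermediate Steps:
c(U, C) = -7 + C + U (c(U, C) = -4 + ((U + C) - 3) = -4 + ((C + U) - 3) = -4 + (-3 + C + U) = -7 + C + U)
N = -6 (N = 0 - 6 = -6)
q = -9 (q = (-7 + (1 - 1*0) - 4) - 1*(-1) = (-7 + (1 + 0) - 4) + 1 = (-7 + 1 - 4) + 1 = -10 + 1 = -9)
(q + N)² = (-9 - 6)² = (-15)² = 225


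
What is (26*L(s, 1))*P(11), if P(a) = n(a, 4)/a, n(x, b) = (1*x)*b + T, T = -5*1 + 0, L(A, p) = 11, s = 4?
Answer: 1014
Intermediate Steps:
T = -5 (T = -5 + 0 = -5)
n(x, b) = -5 + b*x (n(x, b) = (1*x)*b - 5 = x*b - 5 = b*x - 5 = -5 + b*x)
P(a) = (-5 + 4*a)/a
(26*L(s, 1))*P(11) = (26*11)*(4 - 5/11) = 286*(4 - 5*1/11) = 286*(4 - 5/11) = 286*(39/11) = 1014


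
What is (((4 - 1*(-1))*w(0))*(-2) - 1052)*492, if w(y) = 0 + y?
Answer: -517584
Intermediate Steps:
w(y) = y
(((4 - 1*(-1))*w(0))*(-2) - 1052)*492 = (((4 - 1*(-1))*0)*(-2) - 1052)*492 = (((4 + 1)*0)*(-2) - 1052)*492 = ((5*0)*(-2) - 1052)*492 = (0*(-2) - 1052)*492 = (0 - 1052)*492 = -1052*492 = -517584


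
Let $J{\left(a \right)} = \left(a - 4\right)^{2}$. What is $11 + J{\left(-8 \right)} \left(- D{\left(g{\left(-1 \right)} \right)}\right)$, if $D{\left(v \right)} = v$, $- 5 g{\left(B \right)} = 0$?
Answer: $11$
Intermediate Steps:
$J{\left(a \right)} = \left(-4 + a\right)^{2}$
$g{\left(B \right)} = 0$ ($g{\left(B \right)} = \left(- \frac{1}{5}\right) 0 = 0$)
$11 + J{\left(-8 \right)} \left(- D{\left(g{\left(-1 \right)} \right)}\right) = 11 + \left(-4 - 8\right)^{2} \left(\left(-1\right) 0\right) = 11 + \left(-12\right)^{2} \cdot 0 = 11 + 144 \cdot 0 = 11 + 0 = 11$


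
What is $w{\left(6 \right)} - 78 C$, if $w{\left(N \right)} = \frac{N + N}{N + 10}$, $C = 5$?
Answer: $- \frac{1557}{4} \approx -389.25$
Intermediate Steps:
$w{\left(N \right)} = \frac{2 N}{10 + N}$
$w{\left(6 \right)} - 78 C = 2 \cdot 6 \frac{1}{10 + 6} - 390 = 2 \cdot 6 \cdot \frac{1}{16} - 390 = \frac{3}{4} - 390 = - \frac{1557}{4}$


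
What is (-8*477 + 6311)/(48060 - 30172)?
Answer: 2495/17888 ≈ 0.13948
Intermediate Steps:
(-8*477 + 6311)/(48060 - 30172) = (-3816 + 6311)/17888 = 2495*(1/17888) = 2495/17888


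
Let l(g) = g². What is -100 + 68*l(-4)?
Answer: 988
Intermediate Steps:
-100 + 68*l(-4) = -100 + 68*(-4)² = -100 + 68*16 = -100 + 1088 = 988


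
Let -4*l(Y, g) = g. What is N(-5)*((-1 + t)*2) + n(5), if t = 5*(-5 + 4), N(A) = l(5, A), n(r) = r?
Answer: -10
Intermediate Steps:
l(Y, g) = -g/4
N(A) = -A/4
t = -5 (t = 5*(-1) = -5)
N(-5)*((-1 + t)*2) + n(5) = (-1/4*(-5))*((-1 - 5)*2) + 5 = 5*(-6*2)/4 + 5 = (5/4)*(-12) + 5 = -15 + 5 = -10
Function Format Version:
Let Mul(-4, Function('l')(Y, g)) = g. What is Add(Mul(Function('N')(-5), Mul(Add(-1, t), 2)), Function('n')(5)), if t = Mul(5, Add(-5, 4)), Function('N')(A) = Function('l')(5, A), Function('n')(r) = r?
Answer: -10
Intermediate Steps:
Function('l')(Y, g) = Mul(Rational(-1, 4), g)
Function('N')(A) = Mul(Rational(-1, 4), A)
t = -5 (t = Mul(5, -1) = -5)
Add(Mul(Function('N')(-5), Mul(Add(-1, t), 2)), Function('n')(5)) = Add(Mul(Mul(Rational(-1, 4), -5), Mul(Add(-1, -5), 2)), 5) = Add(Mul(Rational(5, 4), Mul(-6, 2)), 5) = Add(Mul(Rational(5, 4), -12), 5) = Add(-15, 5) = -10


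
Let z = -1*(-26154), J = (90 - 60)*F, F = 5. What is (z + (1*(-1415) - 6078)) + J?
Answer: 18811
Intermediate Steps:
J = 150 (J = (90 - 60)*5 = 30*5 = 150)
z = 26154
(z + (1*(-1415) - 6078)) + J = (26154 + (1*(-1415) - 6078)) + 150 = (26154 + (-1415 - 6078)) + 150 = (26154 - 7493) + 150 = 18661 + 150 = 18811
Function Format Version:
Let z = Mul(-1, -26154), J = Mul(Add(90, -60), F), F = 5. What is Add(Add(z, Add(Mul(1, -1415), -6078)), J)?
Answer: 18811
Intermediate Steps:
J = 150 (J = Mul(Add(90, -60), 5) = Mul(30, 5) = 150)
z = 26154
Add(Add(z, Add(Mul(1, -1415), -6078)), J) = Add(Add(26154, Add(Mul(1, -1415), -6078)), 150) = Add(Add(26154, Add(-1415, -6078)), 150) = Add(Add(26154, -7493), 150) = Add(18661, 150) = 18811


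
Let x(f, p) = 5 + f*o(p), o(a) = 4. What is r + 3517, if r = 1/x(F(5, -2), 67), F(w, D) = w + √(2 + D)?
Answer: 87926/25 ≈ 3517.0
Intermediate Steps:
x(f, p) = 5 + 4*f (x(f, p) = 5 + f*4 = 5 + 4*f)
r = 1/25 (r = 1/(5 + 4*(5 + √(2 - 2))) = 1/(5 + 4*(5 + √0)) = 1/(5 + 4*(5 + 0)) = 1/(5 + 4*5) = 1/(5 + 20) = 1/25 ≈ 0.040000)
r + 3517 = 1/25 + 3517 = 87926/25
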